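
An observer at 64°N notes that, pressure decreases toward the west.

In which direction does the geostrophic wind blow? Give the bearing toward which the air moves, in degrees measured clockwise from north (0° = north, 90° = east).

000°

The pressure-gradient force points toward the west (bearing 270°).
Geostrophic balance: in the Northern Hemisphere the Coriolis force deflects motion to the right, so the geostrophic wind blows 90° to the right of the pressure-gradient force (low pressure on the left).
Rotating 270° by 90° clockwise gives 000° — the wind blows toward the north.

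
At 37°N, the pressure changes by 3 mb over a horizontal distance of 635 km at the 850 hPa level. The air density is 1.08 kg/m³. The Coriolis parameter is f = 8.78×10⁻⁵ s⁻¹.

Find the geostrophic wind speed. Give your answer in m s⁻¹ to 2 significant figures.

5.0 m s⁻¹

Pressure gradient: |∂P/∂n| = 300 Pa / 635000 m = 4.72×10⁻⁴ Pa/m
Geostrophic balance (pressure-gradient force = Coriolis force):
V_g = (1/(fρ)) |∂P/∂n| = 4.72×10⁻⁴ / (8.78×10⁻⁵ × 1.08) = 4.98 m/s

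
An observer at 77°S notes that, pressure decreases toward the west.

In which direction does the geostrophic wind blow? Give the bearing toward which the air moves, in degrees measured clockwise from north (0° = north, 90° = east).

180°

The pressure-gradient force points toward the west (bearing 270°).
Geostrophic balance: in the Southern Hemisphere the Coriolis force deflects motion to the left, so the geostrophic wind blows 90° to the left of the pressure-gradient force (low pressure on the right).
Rotating 270° by 90° counterclockwise gives 180° — the wind blows toward the south.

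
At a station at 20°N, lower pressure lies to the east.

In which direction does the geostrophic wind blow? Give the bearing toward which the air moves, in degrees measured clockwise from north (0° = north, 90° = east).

180°

The pressure-gradient force points toward the east (bearing 090°).
Geostrophic balance: in the Northern Hemisphere the Coriolis force deflects motion to the right, so the geostrophic wind blows 90° to the right of the pressure-gradient force (low pressure on the left).
Rotating 090° by 90° clockwise gives 180° — the wind blows toward the south.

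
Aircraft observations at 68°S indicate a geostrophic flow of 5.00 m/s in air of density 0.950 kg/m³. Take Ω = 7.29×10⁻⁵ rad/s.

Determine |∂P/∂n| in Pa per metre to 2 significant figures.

Coriolis parameter at 68°S:
f = 2Ω sin φ = 2 × 7.29×10⁻⁵ × sin 68° = 1.35×10⁻⁴ s⁻¹
Geostrophic balance rearranged: |∂P/∂n| = f ρ V_g
|∂P/∂n| = 1.35×10⁻⁴ × 0.950 × 5.00 = 6.42×10⁻⁴ Pa/m

6.4×10⁻⁴ Pa/m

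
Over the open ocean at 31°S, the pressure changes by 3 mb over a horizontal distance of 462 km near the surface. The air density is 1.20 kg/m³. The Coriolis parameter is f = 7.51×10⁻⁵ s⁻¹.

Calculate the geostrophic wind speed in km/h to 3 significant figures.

25.9 km/h

Pressure gradient: |∂P/∂n| = 300 Pa / 462000 m = 6.49×10⁻⁴ Pa/m
Geostrophic balance (pressure-gradient force = Coriolis force):
V_g = (1/(fρ)) |∂P/∂n| = 6.49×10⁻⁴ / (7.51×10⁻⁵ × 1.20) = 7.21 m/s
Converting: 7.21 m/s × 3.6 = 25.9 km/h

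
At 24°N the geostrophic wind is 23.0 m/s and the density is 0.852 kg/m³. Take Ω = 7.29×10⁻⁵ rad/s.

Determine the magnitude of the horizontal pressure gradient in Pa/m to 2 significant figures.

1.2×10⁻³ Pa/m

Coriolis parameter at 24°N:
f = 2Ω sin φ = 2 × 7.29×10⁻⁵ × sin 24° = 5.93×10⁻⁵ s⁻¹
Geostrophic balance rearranged: |∂P/∂n| = f ρ V_g
|∂P/∂n| = 5.93×10⁻⁵ × 0.852 × 23.0 = 1.16×10⁻³ Pa/m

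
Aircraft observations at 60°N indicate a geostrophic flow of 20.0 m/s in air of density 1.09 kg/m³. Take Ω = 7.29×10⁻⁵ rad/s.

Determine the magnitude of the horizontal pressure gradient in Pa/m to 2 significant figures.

2.8×10⁻³ Pa/m

Coriolis parameter at 60°N:
f = 2Ω sin φ = 2 × 7.29×10⁻⁵ × sin 60° = 1.26×10⁻⁴ s⁻¹
Geostrophic balance rearranged: |∂P/∂n| = f ρ V_g
|∂P/∂n| = 1.26×10⁻⁴ × 1.09 × 20.0 = 2.75×10⁻³ Pa/m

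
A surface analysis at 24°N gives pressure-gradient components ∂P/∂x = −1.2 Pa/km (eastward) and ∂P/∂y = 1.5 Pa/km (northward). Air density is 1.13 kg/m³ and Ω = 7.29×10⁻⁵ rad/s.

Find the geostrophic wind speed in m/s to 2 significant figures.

Coriolis parameter at 24°N:
f = 2Ω sin φ = 2 × 7.29×10⁻⁵ × sin 24° = 5.93×10⁻⁵ s⁻¹
Component geostrophic relations (x east, y north):
u_g = −(1/(fρ)) ∂P/∂y,  v_g = (1/(fρ)) ∂P/∂x
u_g = −(1.5×10⁻³)/(5.93×10⁻⁵ × 1.13) = −22.4 m/s;  v_g = (−1.2×10⁻³)/(5.93×10⁻⁵ × 1.13) = −17.9 m/s
|V_g| = √(u_g² + v_g²) = 28.7 m/s

29 m/s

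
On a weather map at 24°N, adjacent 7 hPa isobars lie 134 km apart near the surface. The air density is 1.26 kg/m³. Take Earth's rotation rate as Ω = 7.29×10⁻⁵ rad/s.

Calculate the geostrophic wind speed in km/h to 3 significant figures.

252 km/h

Coriolis parameter at 24°N:
f = 2Ω sin φ = 2 × 7.29×10⁻⁵ × sin 24° = 5.93×10⁻⁵ s⁻¹
Pressure gradient: |∂P/∂n| = 700 Pa / 134000 m = 5.22×10⁻³ Pa/m
Geostrophic balance (pressure-gradient force = Coriolis force):
V_g = (1/(fρ)) |∂P/∂n| = 5.22×10⁻³ / (5.93×10⁻⁵ × 1.26) = 69.9 m/s
Converting: 69.9 m/s × 3.6 = 252 km/h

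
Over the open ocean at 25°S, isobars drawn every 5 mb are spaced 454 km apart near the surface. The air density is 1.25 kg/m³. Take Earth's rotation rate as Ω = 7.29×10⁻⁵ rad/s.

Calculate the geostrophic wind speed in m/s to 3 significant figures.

Coriolis parameter at 25°S:
f = 2Ω sin φ = 2 × 7.29×10⁻⁵ × sin 25° = 6.16×10⁻⁵ s⁻¹
Pressure gradient: |∂P/∂n| = 500 Pa / 454000 m = 1.10×10⁻³ Pa/m
Geostrophic balance (pressure-gradient force = Coriolis force):
V_g = (1/(fρ)) |∂P/∂n| = 1.10×10⁻³ / (6.16×10⁻⁵ × 1.25) = 14.3 m/s

14.3 m/s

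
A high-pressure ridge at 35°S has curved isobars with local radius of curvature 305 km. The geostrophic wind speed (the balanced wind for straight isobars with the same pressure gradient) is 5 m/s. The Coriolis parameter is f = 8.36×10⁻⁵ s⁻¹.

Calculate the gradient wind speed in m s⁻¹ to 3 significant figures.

Around a high, pressure-gradient force acts outward with centrifugal, so Coriolis balances both:
fV = (1/ρ)|∂P/∂n| + V²/R  →  V² − fR·V + fR·V_g = 0
With fR = 8.36×10⁻⁵ × 305×10³ m = 25.5 m/s:
V = [fR − √((fR)² − 4 fR V_g)]/2 = [25.5 − √(25.5² − 4×25.5×5)]/2 = 6.83 m/s
Supergeostrophic (V > V_g = 5 m/s), as expected around a high.

6.83 m s⁻¹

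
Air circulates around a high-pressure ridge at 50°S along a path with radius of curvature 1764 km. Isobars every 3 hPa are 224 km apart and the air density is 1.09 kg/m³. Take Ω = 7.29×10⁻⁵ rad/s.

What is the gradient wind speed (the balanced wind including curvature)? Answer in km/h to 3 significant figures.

Coriolis parameter at 50°S:
f = 2Ω sin φ = 2 × 7.29×10⁻⁵ × sin 50° = 1.12×10⁻⁴ s⁻¹
Pressure gradient: |∂P/∂n| = 300 Pa / 224000 m = 1.34×10⁻³ Pa/m
Geostrophic speed: V_g = |∂P/∂n|/(fρ) = 1.34×10⁻³/(1.12×10⁻⁴ × 1.09) = 11.0 m/s
Around a high, pressure-gradient force acts outward with centrifugal, so Coriolis balances both:
fV = (1/ρ)|∂P/∂n| + V²/R  →  V² − fR·V + fR·V_g = 0
With fR = 1.12×10⁻⁴ × 1764×10³ m = 197 m/s:
V = [fR − √((fR)² − 4 fR V_g)]/2 = [197 − √(197² − 4×197×11)]/2 = 11.7 m/s
Supergeostrophic (V > V_g = 11 m/s), as expected around a high.
Converting: 11.7 m/s × 3.6 = 42.1 km/h

42.1 km/h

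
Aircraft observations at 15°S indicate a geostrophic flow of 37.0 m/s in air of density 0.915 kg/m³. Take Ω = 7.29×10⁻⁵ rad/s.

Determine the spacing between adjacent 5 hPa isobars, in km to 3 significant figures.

391 km

Coriolis parameter at 15°S:
f = 2Ω sin φ = 2 × 7.29×10⁻⁵ × sin 15° = 3.77×10⁻⁵ s⁻¹
Geostrophic balance rearranged: |∂P/∂n| = f ρ V_g
|∂P/∂n| = 3.77×10⁻⁵ × 0.915 × 37.0 = 1.28×10⁻³ Pa/m
Isobar spacing: Δn = ΔP/|∂P/∂n| = 500 Pa / 1.28×10⁻³ Pa/m = 391375 m ≈ 391 km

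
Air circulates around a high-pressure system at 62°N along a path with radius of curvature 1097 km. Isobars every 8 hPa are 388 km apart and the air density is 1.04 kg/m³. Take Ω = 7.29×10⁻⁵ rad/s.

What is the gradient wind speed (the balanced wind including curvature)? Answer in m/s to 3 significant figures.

Coriolis parameter at 62°N:
f = 2Ω sin φ = 2 × 7.29×10⁻⁵ × sin 62° = 1.29×10⁻⁴ s⁻¹
Pressure gradient: |∂P/∂n| = 800 Pa / 388000 m = 2.06×10⁻³ Pa/m
Geostrophic speed: V_g = |∂P/∂n|/(fρ) = 2.06×10⁻³/(1.29×10⁻⁴ × 1.04) = 15.4 m/s
Around a high, pressure-gradient force acts outward with centrifugal, so Coriolis balances both:
fV = (1/ρ)|∂P/∂n| + V²/R  →  V² − fR·V + fR·V_g = 0
With fR = 1.29×10⁻⁴ × 1097×10³ m = 141 m/s:
V = [fR − √((fR)² − 4 fR V_g)]/2 = [141 − √(141² − 4×141×15.4)]/2 = 17.6 m/s
Supergeostrophic (V > V_g = 15.4 m/s), as expected around a high.

17.6 m/s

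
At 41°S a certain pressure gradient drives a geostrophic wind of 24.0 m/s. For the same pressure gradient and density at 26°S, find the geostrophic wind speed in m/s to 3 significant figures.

35.9 m/s

With the same pressure gradient and density, V_g ∝ 1/f ∝ 1/sin φ.
V₂ = V₁ · sin φ₁ / sin φ₂ = 24.0 × sin 41° / sin 26°
V₂ = 24.0 × 0.6561/0.4384 = 35.9 m/s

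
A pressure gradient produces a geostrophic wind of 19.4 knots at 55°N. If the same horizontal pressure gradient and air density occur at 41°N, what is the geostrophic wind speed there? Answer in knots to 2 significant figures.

With the same pressure gradient and density, V_g ∝ 1/f ∝ 1/sin φ.
V₂ = V₁ · sin φ₁ / sin φ₂ = 19.4 × sin 55° / sin 41°
V₂ = 19.4 × 0.8192/0.6561 = 24 knots

24 knots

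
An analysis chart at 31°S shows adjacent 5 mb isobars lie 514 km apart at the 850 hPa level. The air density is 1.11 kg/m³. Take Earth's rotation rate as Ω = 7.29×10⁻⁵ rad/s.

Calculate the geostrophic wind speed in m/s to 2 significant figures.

12 m/s

Coriolis parameter at 31°S:
f = 2Ω sin φ = 2 × 7.29×10⁻⁵ × sin 31° = 7.51×10⁻⁵ s⁻¹
Pressure gradient: |∂P/∂n| = 500 Pa / 514000 m = 9.73×10⁻⁴ Pa/m
Geostrophic balance (pressure-gradient force = Coriolis force):
V_g = (1/(fρ)) |∂P/∂n| = 9.73×10⁻⁴ / (7.51×10⁻⁵ × 1.11) = 11.7 m/s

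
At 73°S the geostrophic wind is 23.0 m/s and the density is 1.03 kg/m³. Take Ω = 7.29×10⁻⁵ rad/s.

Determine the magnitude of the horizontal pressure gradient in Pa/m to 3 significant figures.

3.30×10⁻³ Pa/m

Coriolis parameter at 73°S:
f = 2Ω sin φ = 2 × 7.29×10⁻⁵ × sin 73° = 1.39×10⁻⁴ s⁻¹
Geostrophic balance rearranged: |∂P/∂n| = f ρ V_g
|∂P/∂n| = 1.39×10⁻⁴ × 1.03 × 23.0 = 3.30×10⁻³ Pa/m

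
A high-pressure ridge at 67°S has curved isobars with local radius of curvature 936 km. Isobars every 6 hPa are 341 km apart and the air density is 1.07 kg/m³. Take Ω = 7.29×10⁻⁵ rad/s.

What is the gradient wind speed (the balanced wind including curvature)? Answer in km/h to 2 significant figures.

50 km/h

Coriolis parameter at 67°S:
f = 2Ω sin φ = 2 × 7.29×10⁻⁵ × sin 67° = 1.34×10⁻⁴ s⁻¹
Pressure gradient: |∂P/∂n| = 600 Pa / 341000 m = 1.76×10⁻³ Pa/m
Geostrophic speed: V_g = |∂P/∂n|/(fρ) = 1.76×10⁻³/(1.34×10⁻⁴ × 1.07) = 12.3 m/s
Around a high, pressure-gradient force acts outward with centrifugal, so Coriolis balances both:
fV = (1/ρ)|∂P/∂n| + V²/R  →  V² − fR·V + fR·V_g = 0
With fR = 1.34×10⁻⁴ × 936×10³ m = 126 m/s:
V = [fR − √((fR)² − 4 fR V_g)]/2 = [126 − √(126² − 4×126×12.3)]/2 = 13.8 m/s
Supergeostrophic (V > V_g = 12.3 m/s), as expected around a high.
Converting: 13.8 m/s × 3.6 = 50 km/h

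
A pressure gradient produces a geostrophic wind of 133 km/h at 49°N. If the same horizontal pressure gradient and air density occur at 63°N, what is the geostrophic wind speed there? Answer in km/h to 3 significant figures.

113 km/h

With the same pressure gradient and density, V_g ∝ 1/f ∝ 1/sin φ.
V₂ = V₁ · sin φ₁ / sin φ₂ = 133 × sin 49° / sin 63°
V₂ = 133 × 0.7547/0.8910 = 113 km/h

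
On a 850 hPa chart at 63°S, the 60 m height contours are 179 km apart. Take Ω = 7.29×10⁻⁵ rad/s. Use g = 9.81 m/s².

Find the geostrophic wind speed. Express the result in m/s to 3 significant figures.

Coriolis parameter at 63°S:
f = 2Ω sin φ = 2 × 7.29×10⁻⁵ × sin 63° = 1.30×10⁻⁴ s⁻¹
Height gradient: |∂Z/∂n| = 60 m / 179000 m = 3.35×10⁻⁴
On a pressure surface, geostrophic balance gives V_g = (g/f)|∂Z/∂n|:
V_g = 9.81 × 3.35×10⁻⁴ / 1.30×10⁻⁴ = 25.3 m/s

25.3 m/s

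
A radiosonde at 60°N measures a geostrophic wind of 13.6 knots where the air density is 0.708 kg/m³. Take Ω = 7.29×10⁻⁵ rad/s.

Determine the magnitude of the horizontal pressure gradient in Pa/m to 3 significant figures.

Coriolis parameter at 60°N:
f = 2Ω sin φ = 2 × 7.29×10⁻⁵ × sin 60° = 1.26×10⁻⁴ s⁻¹
Wind speed in SI: 13.6 knots = 7.00 m/s
Geostrophic balance rearranged: |∂P/∂n| = f ρ V_g
|∂P/∂n| = 1.26×10⁻⁴ × 0.708 × 7.00 = 6.25×10⁻⁴ Pa/m

6.25×10⁻⁴ Pa/m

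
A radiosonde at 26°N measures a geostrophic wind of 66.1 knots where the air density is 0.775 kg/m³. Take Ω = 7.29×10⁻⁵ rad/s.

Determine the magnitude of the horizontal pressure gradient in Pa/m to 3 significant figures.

1.68×10⁻³ Pa/m

Coriolis parameter at 26°N:
f = 2Ω sin φ = 2 × 7.29×10⁻⁵ × sin 26° = 6.39×10⁻⁵ s⁻¹
Wind speed in SI: 66.1 knots = 34.0 m/s
Geostrophic balance rearranged: |∂P/∂n| = f ρ V_g
|∂P/∂n| = 6.39×10⁻⁵ × 0.775 × 34.0 = 1.68×10⁻³ Pa/m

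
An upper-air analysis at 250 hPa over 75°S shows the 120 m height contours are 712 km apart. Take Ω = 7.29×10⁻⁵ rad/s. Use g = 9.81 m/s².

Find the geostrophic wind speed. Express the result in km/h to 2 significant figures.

Coriolis parameter at 75°S:
f = 2Ω sin φ = 2 × 7.29×10⁻⁵ × sin 75° = 1.41×10⁻⁴ s⁻¹
Height gradient: |∂Z/∂n| = 120 m / 712000 m = 1.69×10⁻⁴
On a pressure surface, geostrophic balance gives V_g = (g/f)|∂Z/∂n|:
V_g = 9.81 × 1.69×10⁻⁴ / 1.41×10⁻⁴ = 11.7 m/s
Converting: 11.7 m/s × 3.6 = 42 km/h

42 km/h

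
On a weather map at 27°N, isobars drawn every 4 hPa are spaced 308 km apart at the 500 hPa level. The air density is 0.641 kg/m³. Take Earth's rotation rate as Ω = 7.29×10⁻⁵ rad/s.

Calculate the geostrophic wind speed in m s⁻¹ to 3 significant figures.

Coriolis parameter at 27°N:
f = 2Ω sin φ = 2 × 7.29×10⁻⁵ × sin 27° = 6.62×10⁻⁵ s⁻¹
Pressure gradient: |∂P/∂n| = 400 Pa / 308000 m = 1.30×10⁻³ Pa/m
Geostrophic balance (pressure-gradient force = Coriolis force):
V_g = (1/(fρ)) |∂P/∂n| = 1.30×10⁻³ / (6.62×10⁻⁵ × 0.641) = 30.6 m/s

30.6 m s⁻¹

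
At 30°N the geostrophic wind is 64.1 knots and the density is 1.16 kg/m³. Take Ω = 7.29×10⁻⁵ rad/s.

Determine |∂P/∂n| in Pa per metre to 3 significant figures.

Coriolis parameter at 30°N:
f = 2Ω sin φ = 2 × 7.29×10⁻⁵ × sin 30° = 7.29×10⁻⁵ s⁻¹
Wind speed in SI: 64.1 knots = 33.0 m/s
Geostrophic balance rearranged: |∂P/∂n| = f ρ V_g
|∂P/∂n| = 7.29×10⁻⁵ × 1.16 × 33.0 = 2.79×10⁻³ Pa/m

2.79×10⁻³ Pa/m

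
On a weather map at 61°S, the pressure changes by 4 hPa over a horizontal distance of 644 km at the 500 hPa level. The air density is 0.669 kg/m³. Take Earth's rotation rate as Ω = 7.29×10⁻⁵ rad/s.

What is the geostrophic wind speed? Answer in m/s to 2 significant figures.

Coriolis parameter at 61°S:
f = 2Ω sin φ = 2 × 7.29×10⁻⁵ × sin 61° = 1.28×10⁻⁴ s⁻¹
Pressure gradient: |∂P/∂n| = 400 Pa / 644000 m = 6.21×10⁻⁴ Pa/m
Geostrophic balance (pressure-gradient force = Coriolis force):
V_g = (1/(fρ)) |∂P/∂n| = 6.21×10⁻⁴ / (1.28×10⁻⁴ × 0.669) = 7.28 m/s

7.3 m/s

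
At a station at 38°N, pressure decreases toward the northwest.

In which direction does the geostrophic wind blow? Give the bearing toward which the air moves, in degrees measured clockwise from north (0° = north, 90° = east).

045°

The pressure-gradient force points toward the northwest (bearing 315°).
Geostrophic balance: in the Northern Hemisphere the Coriolis force deflects motion to the right, so the geostrophic wind blows 90° to the right of the pressure-gradient force (low pressure on the left).
Rotating 315° by 90° clockwise gives 045° — the wind blows toward the northeast.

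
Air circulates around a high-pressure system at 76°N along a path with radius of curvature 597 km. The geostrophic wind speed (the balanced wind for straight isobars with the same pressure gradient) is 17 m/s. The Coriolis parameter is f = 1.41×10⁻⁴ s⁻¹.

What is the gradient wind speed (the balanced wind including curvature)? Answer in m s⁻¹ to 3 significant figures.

Around a high, pressure-gradient force acts outward with centrifugal, so Coriolis balances both:
fV = (1/ρ)|∂P/∂n| + V²/R  →  V² − fR·V + fR·V_g = 0
With fR = 1.41×10⁻⁴ × 597×10³ m = 84.2 m/s:
V = [fR − √((fR)² − 4 fR V_g)]/2 = [84.2 − √(84.2² − 4×84.2×17)]/2 = 23.6 m/s
Supergeostrophic (V > V_g = 17 m/s), as expected around a high.

23.6 m s⁻¹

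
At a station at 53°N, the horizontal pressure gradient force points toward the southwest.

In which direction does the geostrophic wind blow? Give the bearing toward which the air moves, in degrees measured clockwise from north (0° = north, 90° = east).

315°

The pressure-gradient force points toward the southwest (bearing 225°).
Geostrophic balance: in the Northern Hemisphere the Coriolis force deflects motion to the right, so the geostrophic wind blows 90° to the right of the pressure-gradient force (low pressure on the left).
Rotating 225° by 90° clockwise gives 315° — the wind blows toward the northwest.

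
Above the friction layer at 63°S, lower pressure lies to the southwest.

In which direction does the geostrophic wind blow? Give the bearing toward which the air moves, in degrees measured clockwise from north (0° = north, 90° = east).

The pressure-gradient force points toward the southwest (bearing 225°).
Geostrophic balance: in the Southern Hemisphere the Coriolis force deflects motion to the left, so the geostrophic wind blows 90° to the left of the pressure-gradient force (low pressure on the right).
Rotating 225° by 90° counterclockwise gives 135° — the wind blows toward the southeast.

135°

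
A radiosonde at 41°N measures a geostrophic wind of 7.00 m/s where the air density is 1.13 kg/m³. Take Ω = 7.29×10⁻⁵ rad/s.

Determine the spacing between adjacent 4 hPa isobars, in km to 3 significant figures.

529 km

Coriolis parameter at 41°N:
f = 2Ω sin φ = 2 × 7.29×10⁻⁵ × sin 41° = 9.57×10⁻⁵ s⁻¹
Geostrophic balance rearranged: |∂P/∂n| = f ρ V_g
|∂P/∂n| = 9.57×10⁻⁵ × 1.13 × 7.00 = 7.57×10⁻⁴ Pa/m
Isobar spacing: Δn = ΔP/|∂P/∂n| = 400 Pa / 7.57×10⁻⁴ Pa/m = 528668 m ≈ 529 km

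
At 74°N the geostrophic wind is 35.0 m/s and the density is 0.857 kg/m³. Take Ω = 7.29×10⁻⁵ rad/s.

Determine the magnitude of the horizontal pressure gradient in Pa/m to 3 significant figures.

Coriolis parameter at 74°N:
f = 2Ω sin φ = 2 × 7.29×10⁻⁵ × sin 74° = 1.40×10⁻⁴ s⁻¹
Geostrophic balance rearranged: |∂P/∂n| = f ρ V_g
|∂P/∂n| = 1.40×10⁻⁴ × 0.857 × 35.0 = 4.20×10⁻³ Pa/m

4.20×10⁻³ Pa/m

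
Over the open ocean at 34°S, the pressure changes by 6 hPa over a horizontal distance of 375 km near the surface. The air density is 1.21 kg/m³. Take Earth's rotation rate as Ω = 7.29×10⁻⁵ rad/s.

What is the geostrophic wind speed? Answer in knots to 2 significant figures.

32 knots

Coriolis parameter at 34°S:
f = 2Ω sin φ = 2 × 7.29×10⁻⁵ × sin 34° = 8.15×10⁻⁵ s⁻¹
Pressure gradient: |∂P/∂n| = 600 Pa / 375000 m = 1.60×10⁻³ Pa/m
Geostrophic balance (pressure-gradient force = Coriolis force):
V_g = (1/(fρ)) |∂P/∂n| = 1.60×10⁻³ / (8.15×10⁻⁵ × 1.21) = 16.2 m/s
Converting: 16.2 m/s × 1.944 = 32 knots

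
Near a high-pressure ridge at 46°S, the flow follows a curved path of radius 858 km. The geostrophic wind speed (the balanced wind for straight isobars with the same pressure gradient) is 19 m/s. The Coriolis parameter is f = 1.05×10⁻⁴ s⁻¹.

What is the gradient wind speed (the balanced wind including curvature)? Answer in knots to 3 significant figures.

52.9 knots

Around a high, pressure-gradient force acts outward with centrifugal, so Coriolis balances both:
fV = (1/ρ)|∂P/∂n| + V²/R  →  V² − fR·V + fR·V_g = 0
With fR = 1.05×10⁻⁴ × 858×10³ m = 90.1 m/s:
V = [fR − √((fR)² − 4 fR V_g)]/2 = [90.1 − √(90.1² − 4×90.1×19)]/2 = 27.2 m/s
Supergeostrophic (V > V_g = 19 m/s), as expected around a high.
Converting: 27.2 m/s × 1.944 = 52.9 knots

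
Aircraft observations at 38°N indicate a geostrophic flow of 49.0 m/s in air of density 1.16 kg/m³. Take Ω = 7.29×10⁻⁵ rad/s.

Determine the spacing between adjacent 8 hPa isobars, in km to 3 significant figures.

Coriolis parameter at 38°N:
f = 2Ω sin φ = 2 × 7.29×10⁻⁵ × sin 38° = 8.98×10⁻⁵ s⁻¹
Geostrophic balance rearranged: |∂P/∂n| = f ρ V_g
|∂P/∂n| = 8.98×10⁻⁵ × 1.16 × 49.0 = 5.10×10⁻³ Pa/m
Isobar spacing: Δn = ΔP/|∂P/∂n| = 800 Pa / 5.10×10⁻³ Pa/m = 156797 m ≈ 157 km

157 km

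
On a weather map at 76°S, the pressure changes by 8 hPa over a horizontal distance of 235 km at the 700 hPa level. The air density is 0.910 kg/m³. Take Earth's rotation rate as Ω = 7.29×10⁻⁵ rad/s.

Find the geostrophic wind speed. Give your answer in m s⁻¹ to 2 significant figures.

Coriolis parameter at 76°S:
f = 2Ω sin φ = 2 × 7.29×10⁻⁵ × sin 76° = 1.41×10⁻⁴ s⁻¹
Pressure gradient: |∂P/∂n| = 800 Pa / 235000 m = 3.40×10⁻³ Pa/m
Geostrophic balance (pressure-gradient force = Coriolis force):
V_g = (1/(fρ)) |∂P/∂n| = 3.40×10⁻³ / (1.41×10⁻⁴ × 0.910) = 26.4 m/s

26 m s⁻¹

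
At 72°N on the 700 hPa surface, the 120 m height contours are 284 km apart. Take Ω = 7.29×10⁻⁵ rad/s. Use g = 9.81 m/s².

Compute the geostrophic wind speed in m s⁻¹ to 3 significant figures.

Coriolis parameter at 72°N:
f = 2Ω sin φ = 2 × 7.29×10⁻⁵ × sin 72° = 1.39×10⁻⁴ s⁻¹
Height gradient: |∂Z/∂n| = 120 m / 284000 m = 4.23×10⁻⁴
On a pressure surface, geostrophic balance gives V_g = (g/f)|∂Z/∂n|:
V_g = 9.81 × 4.23×10⁻⁴ / 1.39×10⁻⁴ = 29.9 m/s

29.9 m s⁻¹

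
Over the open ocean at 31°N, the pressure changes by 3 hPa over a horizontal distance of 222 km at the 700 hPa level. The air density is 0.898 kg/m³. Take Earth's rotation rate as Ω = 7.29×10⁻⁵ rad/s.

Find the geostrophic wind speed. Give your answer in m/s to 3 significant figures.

20.0 m/s

Coriolis parameter at 31°N:
f = 2Ω sin φ = 2 × 7.29×10⁻⁵ × sin 31° = 7.51×10⁻⁵ s⁻¹
Pressure gradient: |∂P/∂n| = 300 Pa / 222000 m = 1.35×10⁻³ Pa/m
Geostrophic balance (pressure-gradient force = Coriolis force):
V_g = (1/(fρ)) |∂P/∂n| = 1.35×10⁻³ / (7.51×10⁻⁵ × 0.898) = 20.0 m/s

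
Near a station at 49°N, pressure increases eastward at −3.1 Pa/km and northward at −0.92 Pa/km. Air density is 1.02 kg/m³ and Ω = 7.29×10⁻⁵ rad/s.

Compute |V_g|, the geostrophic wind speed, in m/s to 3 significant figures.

Coriolis parameter at 49°N:
f = 2Ω sin φ = 2 × 7.29×10⁻⁵ × sin 49° = 1.10×10⁻⁴ s⁻¹
Component geostrophic relations (x east, y north):
u_g = −(1/(fρ)) ∂P/∂y,  v_g = (1/(fρ)) ∂P/∂x
u_g = −(−0.92×10⁻³)/(1.10×10⁻⁴ × 1.02) = 8.20 m/s;  v_g = (−3.1×10⁻³)/(1.10×10⁻⁴ × 1.02) = −27.6 m/s
|V_g| = √(u_g² + v_g²) = 28.8 m/s

28.8 m/s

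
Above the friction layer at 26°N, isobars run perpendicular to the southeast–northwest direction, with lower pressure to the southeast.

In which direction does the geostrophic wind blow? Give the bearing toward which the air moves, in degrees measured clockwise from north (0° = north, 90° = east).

225°

The pressure-gradient force points toward the southeast (bearing 135°).
Geostrophic balance: in the Northern Hemisphere the Coriolis force deflects motion to the right, so the geostrophic wind blows 90° to the right of the pressure-gradient force (low pressure on the left).
Rotating 135° by 90° clockwise gives 225° — the wind blows toward the southwest.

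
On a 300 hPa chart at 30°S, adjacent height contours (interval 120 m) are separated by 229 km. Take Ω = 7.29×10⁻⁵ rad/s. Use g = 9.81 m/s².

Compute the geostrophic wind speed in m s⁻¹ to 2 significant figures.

71 m s⁻¹

Coriolis parameter at 30°S:
f = 2Ω sin φ = 2 × 7.29×10⁻⁵ × sin 30° = 7.29×10⁻⁵ s⁻¹
Height gradient: |∂Z/∂n| = 120 m / 229000 m = 5.24×10⁻⁴
On a pressure surface, geostrophic balance gives V_g = (g/f)|∂Z/∂n|:
V_g = 9.81 × 5.24×10⁻⁴ / 7.29×10⁻⁵ = 70.5 m/s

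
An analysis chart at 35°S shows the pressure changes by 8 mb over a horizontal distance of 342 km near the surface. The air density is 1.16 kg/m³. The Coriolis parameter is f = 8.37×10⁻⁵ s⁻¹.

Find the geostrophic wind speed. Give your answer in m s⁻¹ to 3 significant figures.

Pressure gradient: |∂P/∂n| = 800 Pa / 342000 m = 2.34×10⁻³ Pa/m
Geostrophic balance (pressure-gradient force = Coriolis force):
V_g = (1/(fρ)) |∂P/∂n| = 2.34×10⁻³ / (8.37×10⁻⁵ × 1.16) = 24.1 m/s

24.1 m s⁻¹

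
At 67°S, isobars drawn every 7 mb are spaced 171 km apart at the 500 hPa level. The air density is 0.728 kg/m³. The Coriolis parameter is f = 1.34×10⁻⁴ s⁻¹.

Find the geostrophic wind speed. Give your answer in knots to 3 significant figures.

81.6 knots

Pressure gradient: |∂P/∂n| = 700 Pa / 171000 m = 4.09×10⁻³ Pa/m
Geostrophic balance (pressure-gradient force = Coriolis force):
V_g = (1/(fρ)) |∂P/∂n| = 4.09×10⁻³ / (1.34×10⁻⁴ × 0.728) = 42.0 m/s
Converting: 42.0 m/s × 1.944 = 81.6 knots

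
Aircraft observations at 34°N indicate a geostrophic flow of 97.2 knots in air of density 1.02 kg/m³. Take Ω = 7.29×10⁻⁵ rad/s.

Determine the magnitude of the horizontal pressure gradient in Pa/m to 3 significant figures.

4.16×10⁻³ Pa/m

Coriolis parameter at 34°N:
f = 2Ω sin φ = 2 × 7.29×10⁻⁵ × sin 34° = 8.15×10⁻⁵ s⁻¹
Wind speed in SI: 97.2 knots = 50.0 m/s
Geostrophic balance rearranged: |∂P/∂n| = f ρ V_g
|∂P/∂n| = 8.15×10⁻⁵ × 1.02 × 50.0 = 4.16×10⁻³ Pa/m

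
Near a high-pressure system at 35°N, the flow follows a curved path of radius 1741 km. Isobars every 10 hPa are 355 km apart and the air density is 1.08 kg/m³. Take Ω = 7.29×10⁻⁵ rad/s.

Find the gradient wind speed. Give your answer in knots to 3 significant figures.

Coriolis parameter at 35°N:
f = 2Ω sin φ = 2 × 7.29×10⁻⁵ × sin 35° = 8.36×10⁻⁵ s⁻¹
Pressure gradient: |∂P/∂n| = 1000 Pa / 355000 m = 2.82×10⁻³ Pa/m
Geostrophic speed: V_g = |∂P/∂n|/(fρ) = 2.82×10⁻³/(8.36×10⁻⁵ × 1.08) = 31.2 m/s
Around a high, pressure-gradient force acts outward with centrifugal, so Coriolis balances both:
fV = (1/ρ)|∂P/∂n| + V²/R  →  V² − fR·V + fR·V_g = 0
With fR = 8.36×10⁻⁵ × 1741×10³ m = 146 m/s:
V = [fR − √((fR)² − 4 fR V_g)]/2 = [146 − √(146² − 4×146×31.2)]/2 = 45.3 m/s
Supergeostrophic (V > V_g = 31.2 m/s), as expected around a high.
Converting: 45.3 m/s × 1.944 = 88.0 knots

88.0 knots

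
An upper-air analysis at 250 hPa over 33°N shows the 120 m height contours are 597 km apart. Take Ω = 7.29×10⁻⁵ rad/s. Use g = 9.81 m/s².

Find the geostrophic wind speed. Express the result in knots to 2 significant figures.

48 knots

Coriolis parameter at 33°N:
f = 2Ω sin φ = 2 × 7.29×10⁻⁵ × sin 33° = 7.94×10⁻⁵ s⁻¹
Height gradient: |∂Z/∂n| = 120 m / 597000 m = 2.01×10⁻⁴
On a pressure surface, geostrophic balance gives V_g = (g/f)|∂Z/∂n|:
V_g = 9.81 × 2.01×10⁻⁴ / 7.94×10⁻⁵ = 24.8 m/s
Converting: 24.8 m/s × 1.944 = 48 knots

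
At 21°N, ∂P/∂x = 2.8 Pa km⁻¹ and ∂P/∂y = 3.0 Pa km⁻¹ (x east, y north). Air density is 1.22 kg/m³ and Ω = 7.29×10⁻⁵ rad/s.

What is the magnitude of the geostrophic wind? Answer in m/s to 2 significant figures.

Coriolis parameter at 21°N:
f = 2Ω sin φ = 2 × 7.29×10⁻⁵ × sin 21° = 5.23×10⁻⁵ s⁻¹
Component geostrophic relations (x east, y north):
u_g = −(1/(fρ)) ∂P/∂y,  v_g = (1/(fρ)) ∂P/∂x
u_g = −(3.0×10⁻³)/(5.23×10⁻⁵ × 1.22) = −47.1 m/s;  v_g = (2.8×10⁻³)/(5.23×10⁻⁵ × 1.22) = 43.9 m/s
|V_g| = √(u_g² + v_g²) = 64.4 m/s

64 m/s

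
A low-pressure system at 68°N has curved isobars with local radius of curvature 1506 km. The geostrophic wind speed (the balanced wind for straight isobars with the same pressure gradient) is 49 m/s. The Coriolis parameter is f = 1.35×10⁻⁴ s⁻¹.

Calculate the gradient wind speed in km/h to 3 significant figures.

Around a low, centrifugal force acts outward with Coriolis, so pressure-gradient force balances both:
(1/ρ)|∂P/∂n| = fV + V²/R  →  V² + fR·V − fR·V_g = 0
With fR = 1.35×10⁻⁴ × 1506×10³ m = 203 m/s:
V = [−fR + √((fR)² + 4 fR V_g)]/2 = [−203 + √(203² + 4×203×49)]/2 = 40.8 m/s
Subgeostrophic (V < V_g = 49 m/s), as expected around a low.
Converting: 40.8 m/s × 3.6 = 147 km/h

147 km/h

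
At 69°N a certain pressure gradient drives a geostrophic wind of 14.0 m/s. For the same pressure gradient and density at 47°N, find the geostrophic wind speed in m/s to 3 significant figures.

With the same pressure gradient and density, V_g ∝ 1/f ∝ 1/sin φ.
V₂ = V₁ · sin φ₁ / sin φ₂ = 14.0 × sin 69° / sin 47°
V₂ = 14.0 × 0.9336/0.7314 = 17.9 m/s

17.9 m/s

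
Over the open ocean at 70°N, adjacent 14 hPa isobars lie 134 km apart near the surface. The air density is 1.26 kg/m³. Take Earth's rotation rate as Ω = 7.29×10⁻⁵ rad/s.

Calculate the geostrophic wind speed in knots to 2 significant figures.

Coriolis parameter at 70°N:
f = 2Ω sin φ = 2 × 7.29×10⁻⁵ × sin 70° = 1.37×10⁻⁴ s⁻¹
Pressure gradient: |∂P/∂n| = 1400 Pa / 134000 m = 1.04×10⁻² Pa/m
Geostrophic balance (pressure-gradient force = Coriolis force):
V_g = (1/(fρ)) |∂P/∂n| = 1.04×10⁻² / (1.37×10⁻⁴ × 1.26) = 60.5 m/s
Converting: 60.5 m/s × 1.944 = 120 knots

120 knots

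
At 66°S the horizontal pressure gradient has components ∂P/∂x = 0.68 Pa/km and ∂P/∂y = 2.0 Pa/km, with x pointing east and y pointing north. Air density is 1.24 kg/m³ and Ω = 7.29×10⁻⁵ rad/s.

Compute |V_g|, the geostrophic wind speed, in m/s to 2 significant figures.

13 m/s

Coriolis parameter at 66°S:
f = 2Ω sin φ = 2 × 7.29×10⁻⁵ × sin 66° = 1.33×10⁻⁴ s⁻¹
In the Southern Hemisphere f is negative: f = −1.33×10⁻⁴ s⁻¹.
Component geostrophic relations (x east, y north):
u_g = −(1/(fρ)) ∂P/∂y,  v_g = (1/(fρ)) ∂P/∂x
u_g = −(2.0×10⁻³)/(−1.33×10⁻⁴ × 1.24) = 12.1 m/s;  v_g = (0.68×10⁻³)/(−1.33×10⁻⁴ × 1.24) = −4.12 m/s
|V_g| = √(u_g² + v_g²) = 12.8 m/s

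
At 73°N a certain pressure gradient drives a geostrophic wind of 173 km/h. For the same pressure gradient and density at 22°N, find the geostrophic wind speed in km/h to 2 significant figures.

With the same pressure gradient and density, V_g ∝ 1/f ∝ 1/sin φ.
V₂ = V₁ · sin φ₁ / sin φ₂ = 173 × sin 73° / sin 22°
V₂ = 173 × 0.9563/0.3746 = 440 km/h

440 km/h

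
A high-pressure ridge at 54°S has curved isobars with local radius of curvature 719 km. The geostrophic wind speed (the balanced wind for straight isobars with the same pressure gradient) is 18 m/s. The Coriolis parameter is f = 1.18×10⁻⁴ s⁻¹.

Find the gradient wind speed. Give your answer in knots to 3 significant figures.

Around a high, pressure-gradient force acts outward with centrifugal, so Coriolis balances both:
fV = (1/ρ)|∂P/∂n| + V²/R  →  V² − fR·V + fR·V_g = 0
With fR = 1.18×10⁻⁴ × 719×10³ m = 84.8 m/s:
V = [fR − √((fR)² − 4 fR V_g)]/2 = [84.8 − √(84.8² − 4×84.8×18)]/2 = 25.9 m/s
Supergeostrophic (V > V_g = 18 m/s), as expected around a high.
Converting: 25.9 m/s × 1.944 = 50.4 knots

50.4 knots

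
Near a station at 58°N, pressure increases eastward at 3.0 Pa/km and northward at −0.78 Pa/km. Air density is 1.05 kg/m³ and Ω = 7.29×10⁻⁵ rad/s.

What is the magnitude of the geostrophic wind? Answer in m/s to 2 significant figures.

Coriolis parameter at 58°N:
f = 2Ω sin φ = 2 × 7.29×10⁻⁵ × sin 58° = 1.24×10⁻⁴ s⁻¹
Component geostrophic relations (x east, y north):
u_g = −(1/(fρ)) ∂P/∂y,  v_g = (1/(fρ)) ∂P/∂x
u_g = −(−0.78×10⁻³)/(1.24×10⁻⁴ × 1.05) = 6.01 m/s;  v_g = (3.0×10⁻³)/(1.24×10⁻⁴ × 1.05) = 23.1 m/s
|V_g| = √(u_g² + v_g²) = 23.9 m/s

24 m/s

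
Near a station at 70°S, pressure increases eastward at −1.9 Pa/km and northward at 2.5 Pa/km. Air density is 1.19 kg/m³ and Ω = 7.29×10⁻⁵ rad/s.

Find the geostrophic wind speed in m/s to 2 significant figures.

19 m/s

Coriolis parameter at 70°S:
f = 2Ω sin φ = 2 × 7.29×10⁻⁵ × sin 70° = 1.37×10⁻⁴ s⁻¹
In the Southern Hemisphere f is negative: f = −1.37×10⁻⁴ s⁻¹.
Component geostrophic relations (x east, y north):
u_g = −(1/(fρ)) ∂P/∂y,  v_g = (1/(fρ)) ∂P/∂x
u_g = −(2.5×10⁻³)/(−1.37×10⁻⁴ × 1.19) = 15.3 m/s;  v_g = (−1.9×10⁻³)/(−1.37×10⁻⁴ × 1.19) = 11.7 m/s
|V_g| = √(u_g² + v_g²) = 19.3 m/s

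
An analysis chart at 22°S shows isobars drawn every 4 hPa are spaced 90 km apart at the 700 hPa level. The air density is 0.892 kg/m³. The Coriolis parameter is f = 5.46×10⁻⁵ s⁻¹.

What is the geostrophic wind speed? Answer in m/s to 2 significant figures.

Pressure gradient: |∂P/∂n| = 400 Pa / 90000 m = 4.44×10⁻³ Pa/m
Geostrophic balance (pressure-gradient force = Coriolis force):
V_g = (1/(fρ)) |∂P/∂n| = 4.44×10⁻³ / (5.46×10⁻⁵ × 0.892) = 91.3 m/s

91 m/s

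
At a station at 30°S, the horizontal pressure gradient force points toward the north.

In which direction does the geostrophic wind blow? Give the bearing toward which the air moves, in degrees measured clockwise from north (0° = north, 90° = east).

270°

The pressure-gradient force points toward the north (bearing 000°).
Geostrophic balance: in the Southern Hemisphere the Coriolis force deflects motion to the left, so the geostrophic wind blows 90° to the left of the pressure-gradient force (low pressure on the right).
Rotating 000° by 90° counterclockwise gives 270° — the wind blows toward the west.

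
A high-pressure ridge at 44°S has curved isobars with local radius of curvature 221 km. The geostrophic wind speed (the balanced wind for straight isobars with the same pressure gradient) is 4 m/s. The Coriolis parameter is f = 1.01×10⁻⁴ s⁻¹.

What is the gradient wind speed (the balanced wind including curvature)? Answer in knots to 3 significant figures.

10.1 knots

Around a high, pressure-gradient force acts outward with centrifugal, so Coriolis balances both:
fV = (1/ρ)|∂P/∂n| + V²/R  →  V² − fR·V + fR·V_g = 0
With fR = 1.01×10⁻⁴ × 221×10³ m = 22.3 m/s:
V = [fR − √((fR)² − 4 fR V_g)]/2 = [22.3 − √(22.3² − 4×22.3×4)]/2 = 5.22 m/s
Supergeostrophic (V > V_g = 4 m/s), as expected around a high.
Converting: 5.22 m/s × 1.944 = 10.1 knots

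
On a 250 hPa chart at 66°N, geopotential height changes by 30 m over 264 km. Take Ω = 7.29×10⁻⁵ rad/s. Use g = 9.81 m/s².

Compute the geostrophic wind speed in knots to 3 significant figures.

16.3 knots

Coriolis parameter at 66°N:
f = 2Ω sin φ = 2 × 7.29×10⁻⁵ × sin 66° = 1.33×10⁻⁴ s⁻¹
Height gradient: |∂Z/∂n| = 30 m / 264000 m = 1.14×10⁻⁴
On a pressure surface, geostrophic balance gives V_g = (g/f)|∂Z/∂n|:
V_g = 9.81 × 1.14×10⁻⁴ / 1.33×10⁻⁴ = 8.37 m/s
Converting: 8.37 m/s × 1.944 = 16.3 knots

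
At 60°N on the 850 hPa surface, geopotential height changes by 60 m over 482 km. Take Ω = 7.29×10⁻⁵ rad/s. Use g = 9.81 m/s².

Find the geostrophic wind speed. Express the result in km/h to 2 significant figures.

Coriolis parameter at 60°N:
f = 2Ω sin φ = 2 × 7.29×10⁻⁵ × sin 60° = 1.26×10⁻⁴ s⁻¹
Height gradient: |∂Z/∂n| = 60 m / 482000 m = 1.24×10⁻⁴
On a pressure surface, geostrophic balance gives V_g = (g/f)|∂Z/∂n|:
V_g = 9.81 × 1.24×10⁻⁴ / 1.26×10⁻⁴ = 9.67 m/s
Converting: 9.67 m/s × 3.6 = 35 km/h

35 km/h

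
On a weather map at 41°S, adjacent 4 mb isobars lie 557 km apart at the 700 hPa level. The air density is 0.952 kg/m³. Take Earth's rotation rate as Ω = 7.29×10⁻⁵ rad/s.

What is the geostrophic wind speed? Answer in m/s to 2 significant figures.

Coriolis parameter at 41°S:
f = 2Ω sin φ = 2 × 7.29×10⁻⁵ × sin 41° = 9.57×10⁻⁵ s⁻¹
Pressure gradient: |∂P/∂n| = 400 Pa / 557000 m = 7.18×10⁻⁴ Pa/m
Geostrophic balance (pressure-gradient force = Coriolis force):
V_g = (1/(fρ)) |∂P/∂n| = 7.18×10⁻⁴ / (9.57×10⁻⁵ × 0.952) = 7.89 m/s

7.9 m/s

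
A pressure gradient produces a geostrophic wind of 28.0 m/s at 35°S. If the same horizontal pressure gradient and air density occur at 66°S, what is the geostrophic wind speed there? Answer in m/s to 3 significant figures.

With the same pressure gradient and density, V_g ∝ 1/f ∝ 1/sin φ.
V₂ = V₁ · sin φ₁ / sin φ₂ = 28.0 × sin 35° / sin 66°
V₂ = 28.0 × 0.5736/0.9135 = 17.6 m/s

17.6 m/s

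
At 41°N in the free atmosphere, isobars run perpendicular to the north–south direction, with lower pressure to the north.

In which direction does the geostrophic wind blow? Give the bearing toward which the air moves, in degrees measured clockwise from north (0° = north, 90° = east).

The pressure-gradient force points toward the north (bearing 000°).
Geostrophic balance: in the Northern Hemisphere the Coriolis force deflects motion to the right, so the geostrophic wind blows 90° to the right of the pressure-gradient force (low pressure on the left).
Rotating 000° by 90° clockwise gives 090° — the wind blows toward the east.

090°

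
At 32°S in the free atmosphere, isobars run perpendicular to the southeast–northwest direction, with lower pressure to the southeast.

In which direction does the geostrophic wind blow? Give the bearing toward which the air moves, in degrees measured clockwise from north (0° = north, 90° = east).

045°

The pressure-gradient force points toward the southeast (bearing 135°).
Geostrophic balance: in the Southern Hemisphere the Coriolis force deflects motion to the left, so the geostrophic wind blows 90° to the left of the pressure-gradient force (low pressure on the right).
Rotating 135° by 90° counterclockwise gives 045° — the wind blows toward the northeast.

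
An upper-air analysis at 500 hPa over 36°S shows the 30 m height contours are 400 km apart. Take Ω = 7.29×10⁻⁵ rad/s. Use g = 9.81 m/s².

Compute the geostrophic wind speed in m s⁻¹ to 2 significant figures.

Coriolis parameter at 36°S:
f = 2Ω sin φ = 2 × 7.29×10⁻⁵ × sin 36° = 8.57×10⁻⁵ s⁻¹
Height gradient: |∂Z/∂n| = 30 m / 400000 m = 7.50×10⁻⁵
On a pressure surface, geostrophic balance gives V_g = (g/f)|∂Z/∂n|:
V_g = 9.81 × 7.50×10⁻⁵ / 8.57×10⁻⁵ = 8.59 m/s

8.6 m s⁻¹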